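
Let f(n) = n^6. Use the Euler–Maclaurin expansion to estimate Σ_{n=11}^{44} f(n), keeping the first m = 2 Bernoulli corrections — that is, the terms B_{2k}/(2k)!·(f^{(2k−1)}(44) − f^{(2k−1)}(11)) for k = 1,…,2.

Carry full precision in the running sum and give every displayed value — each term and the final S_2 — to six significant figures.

Integral: ∫_11^44 x^6 dx = 4.56083e+10.
Boundary: ½(f(11) + f(44)) = ½(1.77156e+06 + 7.25631e+09) = 3.62904e+09.
Running total after boundary: 4.92374e+10.
k=1: B_{2}/(2)! × [f^{(1)}(44) − f^{(1)}(11)] = 1/12 × (9.89497e+08 − 966306) = 8.23776e+07.
Partial sum through k=1: 4.93198e+10.
k=2: B_{4}/(4)! × [f^{(3)}(44) − f^{(3)}(11)] = −1/720 × (1.02221e+07 − 159720) = -13975.5.

S_2 ≈ 4.93197e+10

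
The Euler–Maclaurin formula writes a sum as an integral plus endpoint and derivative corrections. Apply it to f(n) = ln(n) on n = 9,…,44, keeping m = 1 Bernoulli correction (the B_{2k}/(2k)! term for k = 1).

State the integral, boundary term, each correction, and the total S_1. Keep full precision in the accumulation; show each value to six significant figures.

The integral term ∫_9^44 ln(x) dx = 111.729.
Boundary: ½(f(9) + f(44)) = ½(2.19722 + 3.78419) = 2.99071.
So far: 114.720.
k=1: B_{2}/(2)! × [f^{(1)}(44) − f^{(1)}(9)] = 1/12 × (0.0227273 − 0.111111) = -0.00736532.

S_1 ≈ 114.713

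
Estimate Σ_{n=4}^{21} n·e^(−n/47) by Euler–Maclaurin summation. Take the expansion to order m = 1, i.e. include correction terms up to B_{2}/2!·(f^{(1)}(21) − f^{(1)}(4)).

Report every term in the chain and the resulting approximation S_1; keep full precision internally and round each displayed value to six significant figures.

S_1 ≈ 165.579

Integral: ∫_4^21 x·e^(−x/47) dx = 157.066.
Boundary: ½(f(4) + f(21)) = ½(3.67366 + 13.4330) = 8.55333.
So far: 165.619.
Correction k=1: B_{2}/2! · (f^{(1)}(21) − f^{(1)}(4)) = 1/12 · (0.353858 − 0.840252) = -0.0405328.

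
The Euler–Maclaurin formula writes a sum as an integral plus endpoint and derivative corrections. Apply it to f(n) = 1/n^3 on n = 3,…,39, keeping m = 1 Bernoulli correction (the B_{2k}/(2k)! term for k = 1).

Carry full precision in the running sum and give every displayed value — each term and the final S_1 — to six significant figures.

∫_3^39 1/x^3 dx evaluates to 0.0552268.
½[f(3) + f(39)] = ½[0.0370370 + 1.68580e-05] = 0.0185269.
Integral + boundary = 0.0737538.
Correction k=1: B_{2}/2! · (f^{(1)}(39) − f^{(1)}(3)) = 1/12 · (-1.29677e-06 − (-0.0370370)) = 0.00308631.

S_1 ≈ 0.0768401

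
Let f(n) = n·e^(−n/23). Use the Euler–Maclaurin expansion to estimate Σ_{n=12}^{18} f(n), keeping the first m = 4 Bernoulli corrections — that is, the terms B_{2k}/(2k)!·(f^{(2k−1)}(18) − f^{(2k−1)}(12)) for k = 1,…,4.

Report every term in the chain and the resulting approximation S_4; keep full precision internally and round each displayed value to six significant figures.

The integral term ∫_12^18 x·e^(−x/23) dx = 46.6068.
Endpoint term: (f(12) + f(18))/2 = (7.12185 + 8.22981)/2 = 7.67583.
Integral + boundary = 54.2826.
k=1: B_{2}/(2)! × [f^{(1)}(18) − f^{(1)}(12)] = 1/12 × (0.0993939 − 0.283842) = -0.0153707.
After k=1: 54.2672.
k=2: B_{4}/(4)! × [f^{(3)}(18) − f^{(3)}(12)] = −1/720 × (0.00191648 − 0.00278037) = 1.19985e-06.
After k=2: 54.2672.
k=3: B_{6}/(6)! × [f^{(5)}(18) − f^{(5)}(12)] = 1/30240 × (6.89049e-06 − 9.49751e-06) = -8.62110e-11.
After k=3: 54.2672.
k=4: B_{8}/(8)! × [f^{(7)}(18) − f^{(7)}(12)] = −1/1209600 × (1.92025e-08 − 2.59719e-08) = 5.59633e-15.

S_4 ≈ 54.2672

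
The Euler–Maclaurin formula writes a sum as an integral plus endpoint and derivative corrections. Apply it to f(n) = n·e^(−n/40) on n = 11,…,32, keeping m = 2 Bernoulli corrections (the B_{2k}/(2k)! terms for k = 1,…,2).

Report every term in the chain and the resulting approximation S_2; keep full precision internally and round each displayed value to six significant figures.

S_2 ≈ 266.788

∫_11^32 x·e^(−x/40) dx evaluates to 255.460.
Endpoint term: (f(11) + f(32))/2 = (8.35529 + 14.3785)/2 = 11.3669.
Running total after boundary: 266.827.
k=1: B_{2}/(2)! × [f^{(1)}(32) − f^{(1)}(11)] = 1/12 × (0.0898658 − 0.550690) = -0.0384020.
Running total after k=1: 266.788.
k=2: B_{4}/(4)! × [f^{(3)}(32) − f^{(3)}(11)] = −1/720 × (0.000617827 − 0.00129365) = 9.38637e-07.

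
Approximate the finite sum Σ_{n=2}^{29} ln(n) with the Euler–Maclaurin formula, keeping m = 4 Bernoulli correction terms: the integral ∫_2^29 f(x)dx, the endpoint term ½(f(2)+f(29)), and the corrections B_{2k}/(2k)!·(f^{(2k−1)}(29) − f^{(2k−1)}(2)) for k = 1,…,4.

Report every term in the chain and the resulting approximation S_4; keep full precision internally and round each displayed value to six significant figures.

S_4 ≈ 71.2570

∫_2^29 ln(x) dx evaluates to 69.2653.
Boundary: ½(f(2) + f(29)) = ½(0.693147 + 3.36730) = 2.03022.
Running total after boundary: 71.2955.
Correction k=1: B_{2}/2! · (f^{(1)}(29) − f^{(1)}(2)) = 1/12 · (0.0344828 − 0.500000) = -0.0387931.
Running total after k=1: 71.2567.
Correction k=2: B_{4}/4! · (f^{(3)}(29) − f^{(3)}(2)) = −1/720 · (8.20042e-05 − 0.250000) = 0.000347108.
Running total after k=2: 71.2571.
Correction k=3: B_{6}/6! · (f^{(5)}(29) − f^{(5)}(2)) = 1/30240 · (1.17010e-06 − 0.750000) = -2.48015e-05.
Running total after k=3: 71.2570.
Correction k=4: B_{8}/8! · (f^{(7)}(29) − f^{(7)}(2)) = −1/1209600 · (4.17394e-08 − 5.62500) = 4.65030e-06.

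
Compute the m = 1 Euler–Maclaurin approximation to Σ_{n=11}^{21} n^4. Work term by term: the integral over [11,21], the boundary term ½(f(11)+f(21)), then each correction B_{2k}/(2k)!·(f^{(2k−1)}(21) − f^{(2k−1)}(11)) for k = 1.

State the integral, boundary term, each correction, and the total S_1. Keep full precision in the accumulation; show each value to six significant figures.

∫_11^21 x^4 dx evaluates to 784610.
Boundary: ½(f(11) + f(21)) = ½(14641.0 + 194481) = 104561.
So far: 889171.
k=1: B_{2}/(2)! × [f^{(1)}(21) − f^{(1)}(11)] = 1/12 × (37044.0 − 5324.00) = 2643.33.

S_1 ≈ 891814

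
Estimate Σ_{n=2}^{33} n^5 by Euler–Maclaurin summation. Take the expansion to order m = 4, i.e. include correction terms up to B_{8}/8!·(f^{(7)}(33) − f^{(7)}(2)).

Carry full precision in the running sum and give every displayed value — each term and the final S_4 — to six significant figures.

S_4 ≈ 2.35306e+08

The integral term ∫_2^33 x^5 dx = 2.15245e+08.
½[f(2) + f(33)] = ½[32.0000 + 3.91354e+07] = 1.95677e+07.
So far: 2.34812e+08.
Correction k=1: B_{2}/2! · (f^{(1)}(33) − f^{(1)}(2)) = 1/12 · (5.92960e+06 − 80.0000) = 494127.
Running total after k=1: 2.35306e+08.
Correction k=2: B_{4}/4! · (f^{(3)}(33) − f^{(3)}(2)) = −1/720 · (65340.0 − 240.000) = -90.4167.
Running total after k=2: 2.35306e+08.
Correction k=3: B_{6}/6! · (f^{(5)}(33) − f^{(5)}(2)) = 1/30240 · (120.000 − 120.000) = 0.00000.
Running total after k=3: 2.35306e+08.
Correction k=4: B_{8}/8! · (f^{(7)}(33) − f^{(7)}(2)) = −1/1209600 · (0.00000 − 0.00000) = 0.00000.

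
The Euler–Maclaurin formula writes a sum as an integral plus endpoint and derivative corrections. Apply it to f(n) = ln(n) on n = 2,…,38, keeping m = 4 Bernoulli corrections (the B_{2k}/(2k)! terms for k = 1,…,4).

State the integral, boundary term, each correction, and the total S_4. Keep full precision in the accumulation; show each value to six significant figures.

S_4 ≈ 102.968

The integral term ∫_2^38 ln(x) dx = 100.842.
Endpoint term: (f(2) + f(38))/2 = (0.693147 + 3.63759)/2 = 2.16537.
So far: 103.007.
Order-1 term: 1/12 · (0.0263158 − 0.500000) = -0.0394737.
Running total after k=1: 102.968.
Order-2 term: −1/720 · (3.64485e-05 − 0.250000) = 0.000347172.
Running total after k=2: 102.968.
Order-3 term: 1/30240 · (3.02896e-07 − 0.750000) = -2.48016e-05.
Running total after k=3: 102.968.
Order-4 term: −1/1209600 · (6.29285e-09 − 5.62500) = 4.65030e-06.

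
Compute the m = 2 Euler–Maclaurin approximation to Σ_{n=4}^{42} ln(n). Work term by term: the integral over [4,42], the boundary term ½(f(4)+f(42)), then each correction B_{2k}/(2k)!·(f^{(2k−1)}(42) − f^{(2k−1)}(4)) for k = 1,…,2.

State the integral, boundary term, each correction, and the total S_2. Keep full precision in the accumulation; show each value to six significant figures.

S_2 ≈ 115.980

The integral term ∫_4^42 ln(x) dx = 113.437.
Endpoint term: (f(4) + f(42))/2 = (1.38629 + 3.73767)/2 = 2.56198.
Integral + boundary = 115.999.
k=1: B_{2}/(2)! × [f^{(1)}(42) − f^{(1)}(4)] = 1/12 × (0.0238095 − 0.250000) = -0.0188492.
Running total after k=1: 115.980.
k=2: B_{4}/(4)! × [f^{(3)}(42) − f^{(3)}(4)] = −1/720 × (2.69949e-05 − 0.0312500) = 4.33653e-05.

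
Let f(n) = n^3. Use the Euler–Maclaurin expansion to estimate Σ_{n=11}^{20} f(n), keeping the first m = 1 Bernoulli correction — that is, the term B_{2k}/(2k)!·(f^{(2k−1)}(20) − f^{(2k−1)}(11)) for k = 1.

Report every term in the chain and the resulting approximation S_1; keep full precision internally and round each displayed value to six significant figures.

∫_11^20 x^3 dx evaluates to 36339.8.
Endpoint term: (f(11) + f(20))/2 = (1331.00 + 8000.00)/2 = 4665.50.
Integral + boundary = 41005.2.
Correction k=1: B_{2}/2! · (f^{(1)}(20) − f^{(1)}(11)) = 1/12 · (1200.00 − 363.000) = 69.7500.

S_1 ≈ 41075.0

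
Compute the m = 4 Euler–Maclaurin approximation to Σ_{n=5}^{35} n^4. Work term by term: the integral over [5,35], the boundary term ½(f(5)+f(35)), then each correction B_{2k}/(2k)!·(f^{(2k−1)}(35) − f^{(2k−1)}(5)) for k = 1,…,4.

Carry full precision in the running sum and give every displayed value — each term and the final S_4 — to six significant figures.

S_4 ≈ 1.12686e+07

∫_5^35 x^4 dx evaluates to 1.05038e+07.
Endpoint term: (f(5) + f(35))/2 = (625.000 + 1.50062e+06)/2 = 750625.
Running total after boundary: 1.12544e+07.
Order-1 term: 1/12 · (171500 − 500.000) = 14250.0.
Partial sum through k=1: 1.12686e+07.
Order-2 term: −1/720 · (840.000 − 120.000) = -1.00000.
Partial sum through k=2: 1.12686e+07.
Order-3 term: 1/30240 · (0.00000 − 0.00000) = 0.00000.
Partial sum through k=3: 1.12686e+07.
Order-4 term: −1/1209600 · (0.00000 − 0.00000) = 0.00000.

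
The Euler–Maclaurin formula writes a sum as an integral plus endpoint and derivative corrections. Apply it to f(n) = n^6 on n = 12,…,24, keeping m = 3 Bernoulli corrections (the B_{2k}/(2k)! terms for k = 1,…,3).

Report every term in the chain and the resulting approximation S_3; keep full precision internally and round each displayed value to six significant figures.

∫_12^24 x^6 dx evaluates to 6.50091e+08.
Boundary: ½(f(12) + f(24)) = ½(2.98598e+06 + 1.91103e+08) = 9.70445e+07.
Running total after boundary: 7.47136e+08.
Order-1 term: 1/12 · (4.77757e+07 − 1.49299e+06) = 3.85690e+06.
After k=1: 7.50993e+08.
Order-2 term: −1/720 · (1.65888e+06 − 207360) = -2016.00.
After k=2: 7.50991e+08.
Order-3 term: 1/30240 · (17280.0 − 8640.00) = 0.285714.

S_3 ≈ 7.50991e+08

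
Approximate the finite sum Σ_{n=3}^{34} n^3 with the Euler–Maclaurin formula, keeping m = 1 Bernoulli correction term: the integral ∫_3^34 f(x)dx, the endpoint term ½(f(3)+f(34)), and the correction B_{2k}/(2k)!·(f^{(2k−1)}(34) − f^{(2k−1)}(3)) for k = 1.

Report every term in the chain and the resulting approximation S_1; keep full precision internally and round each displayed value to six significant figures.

S_1 ≈ 354016

∫_3^34 x^3 dx evaluates to 334064.
Boundary: ½(f(3) + f(34)) = ½(27.0000 + 39304.0) = 19665.5.
Running total after boundary: 353729.
Order-1 term: 1/12 · (3468.00 − 27.0000) = 286.750.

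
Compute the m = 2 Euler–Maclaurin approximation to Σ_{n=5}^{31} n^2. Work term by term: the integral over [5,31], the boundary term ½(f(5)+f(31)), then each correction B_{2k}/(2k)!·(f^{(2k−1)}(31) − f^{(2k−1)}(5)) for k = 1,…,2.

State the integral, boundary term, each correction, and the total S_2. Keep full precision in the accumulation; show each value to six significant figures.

S_2 ≈ 10386.0

Integral: ∫_5^31 x^2 dx = 9888.67.
Endpoint term: (f(5) + f(31))/2 = (25.0000 + 961.000)/2 = 493.000.
Running total after boundary: 10381.7.
Order-1 term: 1/12 · (62.0000 − 10.0000) = 4.33333.
Running total after k=1: 10386.0.
Order-2 term: −1/720 · (0.00000 − 0.00000) = 0.00000.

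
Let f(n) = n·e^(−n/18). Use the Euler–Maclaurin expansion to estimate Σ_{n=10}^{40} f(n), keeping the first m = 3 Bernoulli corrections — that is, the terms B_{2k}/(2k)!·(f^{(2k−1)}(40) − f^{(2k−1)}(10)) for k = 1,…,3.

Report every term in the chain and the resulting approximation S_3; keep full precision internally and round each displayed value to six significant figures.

S_3 ≈ 181.039

The integral term ∫_10^40 x·e^(−x/18) dx = 176.036.
½[f(10) + f(40)] = ½[5.73753 + 4.33472] = 5.03613.
Running total after boundary: 181.072.
Order-1 term: 1/12 · (-0.132450 − 0.255002) = -0.0322876.
Running total after k=1: 181.039.
Order-2 term: −1/720 · (0.000260143 − 0.00432873) = 5.65081e-06.
Running total after k=2: 181.039.
Order-3 term: 1/30240 · (2.86753e-06 − 2.42914e-05) = -7.08462e-10.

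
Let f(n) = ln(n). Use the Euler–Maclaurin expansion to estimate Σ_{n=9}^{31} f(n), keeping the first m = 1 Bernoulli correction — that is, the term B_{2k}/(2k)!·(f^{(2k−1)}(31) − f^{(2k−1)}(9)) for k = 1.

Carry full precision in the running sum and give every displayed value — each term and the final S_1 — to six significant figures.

The integral term ∫_9^31 ln(x) dx = 64.6786.
½[f(9) + f(31)] = ½[2.19722 + 3.43399] = 2.81561.
Integral + boundary = 67.4942.
Order-1 term: 1/12 · (0.0322581 − 0.111111) = -0.00657109.

S_1 ≈ 67.4876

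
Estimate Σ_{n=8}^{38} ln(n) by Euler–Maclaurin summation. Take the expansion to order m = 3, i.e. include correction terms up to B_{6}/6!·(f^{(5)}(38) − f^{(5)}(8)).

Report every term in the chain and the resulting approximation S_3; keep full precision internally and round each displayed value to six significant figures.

S_3 ≈ 94.4430

∫_8^38 ln(x) dx evaluates to 91.5927.
½[f(8) + f(38)] = ½[2.07944 + 3.63759] = 2.85851.
Integral + boundary = 94.4513.
Order-1 term: 1/12 · (0.0263158 − 0.125000) = -0.00822368.
After k=1: 94.4430.
Order-2 term: −1/720 · (3.64485e-05 − 0.00390625) = 5.37472e-06.
After k=2: 94.4430.
Order-3 term: 1/30240 · (3.02896e-07 − 0.000732422) = -2.42103e-08.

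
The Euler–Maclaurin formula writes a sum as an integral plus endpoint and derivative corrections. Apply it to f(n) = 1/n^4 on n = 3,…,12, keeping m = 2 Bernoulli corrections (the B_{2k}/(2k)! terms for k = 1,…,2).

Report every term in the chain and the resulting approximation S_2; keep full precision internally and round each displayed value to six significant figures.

∫_3^12 1/x^4 dx evaluates to 0.0121528.
½[f(3) + f(12)] = ½[0.0123457 + 4.82253e-05] = 0.00619695.
Running total after boundary: 0.0183497.
Order-1 term: 1/12 · (-1.60751e-05 − (-0.0164609)) = 0.00137040.
After k=1: 0.0197201.
Order-2 term: −1/720 · (-3.34898e-06 − (-0.0548697)) = -7.62032e-05.

S_2 ≈ 0.0196439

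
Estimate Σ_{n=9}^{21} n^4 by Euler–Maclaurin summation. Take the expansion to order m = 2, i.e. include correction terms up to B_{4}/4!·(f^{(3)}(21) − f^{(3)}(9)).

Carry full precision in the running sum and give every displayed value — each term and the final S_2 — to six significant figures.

S_2 ≈ 908375

The integral term ∫_9^21 x^4 dx = 805010.
½[f(9) + f(21)] = ½[6561.00 + 194481] = 100521.
Integral + boundary = 905531.
Correction k=1: B_{2}/2! · (f^{(1)}(21) − f^{(1)}(9)) = 1/12 · (37044.0 − 2916.00) = 2844.00.
Partial sum through k=1: 908375.
Correction k=2: B_{4}/4! · (f^{(3)}(21) − f^{(3)}(9)) = −1/720 · (504.000 − 216.000) = -0.400000.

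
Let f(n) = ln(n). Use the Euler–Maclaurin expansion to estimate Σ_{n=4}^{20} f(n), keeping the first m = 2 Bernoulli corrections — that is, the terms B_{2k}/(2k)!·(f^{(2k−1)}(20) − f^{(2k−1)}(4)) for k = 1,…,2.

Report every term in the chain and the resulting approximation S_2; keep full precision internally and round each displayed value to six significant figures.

S_2 ≈ 40.5439

∫_4^20 ln(x) dx evaluates to 38.3695.
½[f(4) + f(20)] = ½[1.38629 + 2.99573] = 2.19101.
Integral + boundary = 40.5605.
k=1: B_{2}/(2)! × [f^{(1)}(20) − f^{(1)}(4)] = 1/12 × (0.0500000 − 0.250000) = -0.0166667.
Running total after k=1: 40.5438.
k=2: B_{4}/(4)! × [f^{(3)}(20) − f^{(3)}(4)] = −1/720 × (0.000250000 − 0.0312500) = 4.30556e-05.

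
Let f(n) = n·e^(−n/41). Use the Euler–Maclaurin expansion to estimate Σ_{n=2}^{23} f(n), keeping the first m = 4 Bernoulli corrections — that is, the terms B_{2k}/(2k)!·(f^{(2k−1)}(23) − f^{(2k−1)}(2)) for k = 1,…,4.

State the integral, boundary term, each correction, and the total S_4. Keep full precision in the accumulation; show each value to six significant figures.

S_4 ≈ 189.133

The integral term ∫_2^23 x·e^(−x/41) dx = 181.673.
½[f(2) + f(23)] = ½[1.90478 + 13.1250] = 7.51489.
So far: 189.188.
k=1: B_{2}/(2)! × [f^{(1)}(23) − f^{(1)}(2)] = 1/12 × (0.250530 − 0.905932) = -0.0546168.
After k=1: 189.133.
k=2: B_{4}/(4)! × [f^{(3)}(23) − f^{(3)}(2)] = −1/720 × (0.000827980 − 0.00167205) = 1.17232e-06.
After k=2: 189.133.
k=3: B_{6}/(6)! × [f^{(5)}(23) − f^{(5)}(2)] = 1/30240 × (8.96445e-07 − 1.66875e-06) = -2.55392e-11.
After k=3: 189.133.
k=4: B_{8}/(8)! × [f^{(7)}(23) − f^{(7)}(2)] = −1/1209600 × (7.73550e-10 − 1.39371e-09) = 5.12699e-16.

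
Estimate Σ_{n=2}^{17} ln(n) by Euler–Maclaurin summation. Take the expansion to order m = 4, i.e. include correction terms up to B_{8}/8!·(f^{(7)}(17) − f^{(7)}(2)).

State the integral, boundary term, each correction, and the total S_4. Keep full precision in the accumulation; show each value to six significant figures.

The integral term ∫_2^17 ln(x) dx = 31.7783.
Boundary: ½(f(2) + f(17)) = ½(0.693147 + 2.83321) = 1.76318.
So far: 33.5415.
k=1: B_{2}/(2)! × [f^{(1)}(17) − f^{(1)}(2)] = 1/12 × (0.0588235 − 0.500000) = -0.0367647.
After k=1: 33.5047.
k=2: B_{4}/(4)! × [f^{(3)}(17) − f^{(3)}(2)] = −1/720 × (0.000407083 − 0.250000) = 0.000346657.
After k=2: 33.5051.
k=3: B_{6}/(6)! × [f^{(5)}(17) − f^{(5)}(2)] = 1/30240 × (1.69031e-05 − 0.750000) = -2.48010e-05.
After k=3: 33.5051.
k=4: B_{8}/(8)! × [f^{(7)}(17) − f^{(7)}(2)] = −1/1209600 × (1.75465e-06 − 5.62500) = 4.65030e-06.

S_4 ≈ 33.5051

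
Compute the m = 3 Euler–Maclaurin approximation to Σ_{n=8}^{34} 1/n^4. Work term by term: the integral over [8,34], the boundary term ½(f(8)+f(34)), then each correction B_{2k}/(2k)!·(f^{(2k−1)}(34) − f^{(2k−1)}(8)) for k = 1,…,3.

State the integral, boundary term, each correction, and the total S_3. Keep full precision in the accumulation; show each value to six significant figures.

S_3 ≈ 0.000775093

The integral term ∫_8^34 1/x^4 dx = 0.000642561.
Endpoint term: (f(8) + f(34))/2 = (0.000244141 + 7.48315e-07)/2 = 0.000122444.
Integral + boundary = 0.000765005.
k=1: B_{2}/(2)! × [f^{(1)}(34) − f^{(1)}(8)] = 1/12 × (-8.80370e-08 − (-0.000122070)) = 1.01652e-05.
Partial sum through k=1: 0.000775170.
k=2: B_{4}/(4)! × [f^{(3)}(34) − f^{(3)}(8)] = −1/720 × (-2.28470e-09 − (-5.72205e-05)) = -7.94697e-08.
Partial sum through k=2: 0.000775091.
k=3: B_{6}/(6)! × [f^{(5)}(34) − f^{(5)}(8)] = 1/30240 × (-1.10677e-10 − (-5.00679e-05)) = 1.65568e-09.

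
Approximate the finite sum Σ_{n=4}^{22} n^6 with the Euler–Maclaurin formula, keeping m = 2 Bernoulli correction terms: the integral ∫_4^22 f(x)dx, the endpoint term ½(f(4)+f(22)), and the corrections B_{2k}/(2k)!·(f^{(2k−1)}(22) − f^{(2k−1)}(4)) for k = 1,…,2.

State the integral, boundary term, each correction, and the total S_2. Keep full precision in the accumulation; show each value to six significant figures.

S_2 ≈ 4.15601e+08

Integral: ∫_4^22 x^6 dx = 3.56335e+08.
½[f(4) + f(22)] = ½[4096.00 + 1.13380e+08] = 5.66920e+07.
So far: 4.13027e+08.
Correction k=1: B_{2}/2! · (f^{(1)}(22) − f^{(1)}(4)) = 1/12 · (3.09218e+07 − 6144.00) = 2.57630e+06.
Running total after k=1: 4.15603e+08.
Correction k=2: B_{4}/4! · (f^{(3)}(22) − f^{(3)}(4)) = −1/720 · (1.27776e+06 − 7680.00) = -1764.00.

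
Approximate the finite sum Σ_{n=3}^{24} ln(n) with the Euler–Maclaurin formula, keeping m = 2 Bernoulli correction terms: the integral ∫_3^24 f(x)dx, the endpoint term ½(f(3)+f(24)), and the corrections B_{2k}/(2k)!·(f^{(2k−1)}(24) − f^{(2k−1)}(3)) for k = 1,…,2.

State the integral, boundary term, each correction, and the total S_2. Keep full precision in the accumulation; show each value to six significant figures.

Integral: ∫_3^24 ln(x) dx = 51.9775.
Endpoint term: (f(3) + f(24))/2 = (1.09861 + 3.17805)/2 = 2.13833.
So far: 54.1158.
Correction k=1: B_{2}/2! · (f^{(1)}(24) − f^{(1)}(3)) = 1/12 · (0.0416667 − 0.333333) = -0.0243056.
After k=1: 54.0915.
Correction k=2: B_{4}/4! · (f^{(3)}(24) − f^{(3)}(3)) = −1/720 · (0.000144676 − 0.0740741) = 0.000102680.

S_2 ≈ 54.0916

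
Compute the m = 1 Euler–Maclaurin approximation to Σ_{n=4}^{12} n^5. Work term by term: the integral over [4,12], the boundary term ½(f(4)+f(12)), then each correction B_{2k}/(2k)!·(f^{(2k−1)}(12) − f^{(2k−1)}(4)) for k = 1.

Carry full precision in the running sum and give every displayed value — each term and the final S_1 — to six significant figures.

Integral: ∫_4^12 x^5 dx = 496981.
Endpoint term: (f(4) + f(12))/2 = (1024.00 + 248832)/2 = 124928.
So far: 621909.
Correction k=1: B_{2}/2! · (f^{(1)}(12) − f^{(1)}(4)) = 1/12 · (103680 − 1280.00) = 8533.33.

S_1 ≈ 630443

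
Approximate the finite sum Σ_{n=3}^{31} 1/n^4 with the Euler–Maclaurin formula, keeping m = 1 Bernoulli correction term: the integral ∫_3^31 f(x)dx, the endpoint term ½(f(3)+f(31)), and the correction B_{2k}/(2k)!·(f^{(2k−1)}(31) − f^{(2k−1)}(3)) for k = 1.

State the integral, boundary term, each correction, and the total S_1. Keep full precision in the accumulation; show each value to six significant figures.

S_1 ≈ 0.0198796

Integral: ∫_3^31 1/x^4 dx = 0.0123345.
Endpoint term: (f(3) + f(31))/2 = (0.0123457 + 1.08281e-06)/2 = 0.00617338.
Integral + boundary = 0.0185079.
k=1: B_{2}/(2)! × [f^{(1)}(31) − f^{(1)}(3)] = 1/12 × (-1.39718e-07 − (-0.0164609)) = 0.00137173.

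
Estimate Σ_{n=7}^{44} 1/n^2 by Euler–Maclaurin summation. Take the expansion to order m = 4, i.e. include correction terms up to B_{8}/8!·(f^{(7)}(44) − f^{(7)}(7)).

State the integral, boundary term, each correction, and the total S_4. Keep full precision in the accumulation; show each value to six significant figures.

Integral: ∫_7^44 1/x^2 dx = 0.120130.
½[f(7) + f(44)] = ½[0.0204082 + 0.000516529] = 0.0104623.
Running total after boundary: 0.130592.
Correction k=1: B_{2}/2! · (f^{(1)}(44) − f^{(1)}(7)) = 1/12 · (-2.34786e-05 − (-0.00583090)) = 0.000483952.
Running total after k=1: 0.131076.
Correction k=2: B_{4}/4! · (f^{(3)}(44) − f^{(3)}(7)) = −1/720 · (-1.45528e-07 − (-0.00142798)) = -1.98310e-06.
Running total after k=2: 0.131074.
Correction k=3: B_{6}/6! · (f^{(5)}(44) − f^{(5)}(7)) = 1/30240 · (-2.25509e-09 − (-0.000874271)) = 2.89110e-08.
Running total after k=3: 0.131074.
Correction k=4: B_{8}/8! · (f^{(7)}(44) − f^{(7)}(7)) = −1/1209600 · (-6.52299e-11 − (-0.000999167)) = -8.26031e-10.

S_4 ≈ 0.131074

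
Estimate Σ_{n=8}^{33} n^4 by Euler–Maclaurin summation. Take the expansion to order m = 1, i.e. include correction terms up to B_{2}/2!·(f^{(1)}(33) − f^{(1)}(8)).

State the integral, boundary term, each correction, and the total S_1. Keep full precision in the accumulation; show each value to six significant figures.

S_1 ≈ 8.42734e+06

The integral term ∫_8^33 x^4 dx = 7.82052e+06.
Boundary: ½(f(8) + f(33)) = ½(4096.00 + 1.18592e+06) = 595008.
Running total after boundary: 8.41553e+06.
Order-1 term: 1/12 · (143748 − 2048.00) = 11808.3.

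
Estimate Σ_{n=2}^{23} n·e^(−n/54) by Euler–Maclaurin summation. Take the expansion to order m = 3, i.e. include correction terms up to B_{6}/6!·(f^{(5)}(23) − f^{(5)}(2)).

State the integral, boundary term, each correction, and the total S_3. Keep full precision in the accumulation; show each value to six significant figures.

S_3 ≈ 206.619

∫_2^23 x·e^(−x/54) dx evaluates to 198.190.
Boundary: ½(f(2) + f(23)) = ½(1.92728 + 15.0228) = 8.47503.
Running total after boundary: 206.665.
k=1: B_{2}/(2)! × [f^{(1)}(23) − f^{(1)}(2)] = 1/12 × (0.374965 − 0.927950) = -0.0460821.
After k=1: 206.619.
k=2: B_{4}/(4)! × [f^{(3)}(23) − f^{(3)}(2)] = −1/720 × (0.000576576 − 0.000979160) = 5.59145e-07.
After k=2: 206.619.
k=3: B_{6}/(6)! × [f^{(5)}(23) − f^{(5)}(2)] = 1/30240 × (3.51359e-07 − 5.62446e-07) = -6.98040e-12.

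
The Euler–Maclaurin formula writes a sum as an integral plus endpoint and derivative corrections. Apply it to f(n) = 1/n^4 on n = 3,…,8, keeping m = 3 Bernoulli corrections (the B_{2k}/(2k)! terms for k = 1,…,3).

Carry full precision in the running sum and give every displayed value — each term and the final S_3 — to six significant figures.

∫_3^8 1/x^4 dx evaluates to 0.0116946.
½[f(3) + f(8)] = ½[0.0123457 + 0.000244141] = 0.00629491.
Running total after boundary: 0.0179895.
k=1: B_{2}/(2)! × [f^{(1)}(8) − f^{(1)}(3)] = 1/12 × (-0.000122070 − (-0.0164609)) = 0.00136157.
Running total after k=1: 0.0193511.
k=2: B_{4}/(4)! × [f^{(3)}(8) − f^{(3)}(3)] = −1/720 × (-5.72205e-05 − (-0.0548697)) = -7.61284e-05.
Running total after k=2: 0.0192750.
k=3: B_{6}/(6)! × [f^{(5)}(8) − f^{(5)}(3)] = 1/30240 × (-5.00679e-05 − (-0.341411)) = 1.12884e-05.

S_3 ≈ 0.0192863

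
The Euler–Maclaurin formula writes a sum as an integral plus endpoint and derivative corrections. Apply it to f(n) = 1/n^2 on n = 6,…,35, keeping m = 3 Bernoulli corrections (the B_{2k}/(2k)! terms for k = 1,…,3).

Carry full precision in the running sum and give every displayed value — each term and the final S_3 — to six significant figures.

Integral: ∫_6^35 1/x^2 dx = 0.138095.
Endpoint term: (f(6) + f(35))/2 = (0.0277778 + 0.000816327)/2 = 0.0142971.
Integral + boundary = 0.152392.
Correction k=1: B_{2}/2! · (f^{(1)}(35) − f^{(1)}(6)) = 1/12 · (-4.66472e-05 − (-0.00925926)) = 0.000767718.
After k=1: 0.153160.
Correction k=2: B_{4}/4! · (f^{(3)}(35) − f^{(3)}(6)) = −1/720 · (-4.56952e-07 − (-0.00308642)) = -4.28606e-06.
After k=2: 0.153156.
Correction k=3: B_{6}/6! · (f^{(5)}(35) − f^{(5)}(6)) = 1/30240 · (-1.11907e-08 − (-0.00257202)) = 8.50531e-08.

S_3 ≈ 0.153156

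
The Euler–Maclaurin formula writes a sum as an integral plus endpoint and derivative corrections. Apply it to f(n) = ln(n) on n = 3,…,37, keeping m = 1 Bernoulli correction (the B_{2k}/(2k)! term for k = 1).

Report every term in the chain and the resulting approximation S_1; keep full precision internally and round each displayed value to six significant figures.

S_1 ≈ 98.6374

Integral: ∫_3^37 ln(x) dx = 96.3081.
Boundary: ½(f(3) + f(37)) = ½(1.09861 + 3.61092) = 2.35477.
Running total after boundary: 98.6629.
Correction k=1: B_{2}/2! · (f^{(1)}(37) − f^{(1)}(3)) = 1/12 · (0.0270270 − 0.333333) = -0.0255255.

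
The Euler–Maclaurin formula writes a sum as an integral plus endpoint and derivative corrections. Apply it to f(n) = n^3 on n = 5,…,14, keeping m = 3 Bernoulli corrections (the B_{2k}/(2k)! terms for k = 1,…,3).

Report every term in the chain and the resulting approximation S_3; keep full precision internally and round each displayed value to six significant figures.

S_3 ≈ 10925.0

Integral: ∫_5^14 x^3 dx = 9447.75.
½[f(5) + f(14)] = ½[125.000 + 2744.00] = 1434.50.
Integral + boundary = 10882.2.
Correction k=1: B_{2}/2! · (f^{(1)}(14) − f^{(1)}(5)) = 1/12 · (588.000 − 75.0000) = 42.7500.
After k=1: 10925.0.
Correction k=2: B_{4}/4! · (f^{(3)}(14) − f^{(3)}(5)) = −1/720 · (6.00000 − 6.00000) = 0.00000.
After k=2: 10925.0.
Correction k=3: B_{6}/6! · (f^{(5)}(14) − f^{(5)}(5)) = 1/30240 · (0.00000 − 0.00000) = 0.00000.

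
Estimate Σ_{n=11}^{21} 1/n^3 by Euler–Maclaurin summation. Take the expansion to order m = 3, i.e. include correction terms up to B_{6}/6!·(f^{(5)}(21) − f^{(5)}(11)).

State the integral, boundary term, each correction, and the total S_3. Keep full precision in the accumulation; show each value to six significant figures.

S_3 ≈ 0.00344384

∫_11^21 1/x^3 dx evaluates to 0.00299844.
Boundary: ½(f(11) + f(21)) = ½(0.000751315 + 0.000107980) = 0.000429647.
So far: 0.00342809.
Correction k=1: B_{2}/2! · (f^{(1)}(21) − f^{(1)}(11)) = 1/12 · (-1.54257e-05 − (-0.000204904)) = 1.57899e-05.
After k=1: 0.00344388.
Correction k=2: B_{4}/4! · (f^{(3)}(21) − f^{(3)}(11)) = −1/720 · (-6.99577e-07 − (-3.38684e-05)) = -4.60679e-08.
After k=2: 0.00344384.
Correction k=3: B_{6}/6! · (f^{(5)}(21) − f^{(5)}(11)) = 1/30240 · (-6.66264e-08 − (-1.17560e-05)) = 3.86553e-10.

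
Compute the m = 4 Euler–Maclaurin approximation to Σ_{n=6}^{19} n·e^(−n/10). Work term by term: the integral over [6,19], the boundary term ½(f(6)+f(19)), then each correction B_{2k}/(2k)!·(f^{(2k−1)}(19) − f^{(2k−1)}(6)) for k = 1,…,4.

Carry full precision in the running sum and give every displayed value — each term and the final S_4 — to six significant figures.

Integral: ∫_6^19 x·e^(−x/10) dx = 44.4350.
½[f(6) + f(19)] = ½[3.29287 + 2.84180] = 3.06734.
Running total after boundary: 47.5023.
k=1: B_{2}/(2)! × [f^{(1)}(19) − f^{(1)}(6)] = 1/12 × (-0.134612 − 0.219525) = -0.0295114.
After k=1: 47.4728.
k=2: B_{4}/(4)! × [f^{(3)}(19) − f^{(3)}(6)] = −1/720 × (0.00164525 − 0.0131715) = 1.60086e-05.
After k=2: 47.4728.
k=3: B_{6}/(6)! × [f^{(5)}(19) − f^{(5)}(6)] = 1/30240 × (4.63663e-05 − 0.000241477) = -6.45208e-09.
After k=3: 47.4728.
k=4: B_{8}/(8)! × [f^{(7)}(19) − f^{(7)}(6)] = −1/1209600 × (7.62800e-07 − 3.51239e-06) = 2.27314e-12.

S_4 ≈ 47.4728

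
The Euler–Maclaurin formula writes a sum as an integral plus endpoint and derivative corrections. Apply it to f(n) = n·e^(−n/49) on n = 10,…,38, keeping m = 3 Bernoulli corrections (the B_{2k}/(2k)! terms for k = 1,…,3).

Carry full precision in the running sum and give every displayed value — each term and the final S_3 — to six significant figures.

∫_10^38 x·e^(−x/49) dx evaluates to 394.331.
Endpoint term: (f(10) + f(38))/2 = (8.15396 + 17.4978)/2 = 12.8259.
So far: 407.157.
Order-1 term: 1/12 · (0.103371 − 0.648988) = -0.0454682.
Running total after k=1: 407.111.
Order-2 term: −1/720 · (0.000426617 − 0.000949513) = 7.26244e-07.
Running total after k=2: 407.111.
Order-3 term: 1/30240 · (3.37435e-07 − 6.78353e-07) = -1.12738e-11.

S_3 ≈ 407.111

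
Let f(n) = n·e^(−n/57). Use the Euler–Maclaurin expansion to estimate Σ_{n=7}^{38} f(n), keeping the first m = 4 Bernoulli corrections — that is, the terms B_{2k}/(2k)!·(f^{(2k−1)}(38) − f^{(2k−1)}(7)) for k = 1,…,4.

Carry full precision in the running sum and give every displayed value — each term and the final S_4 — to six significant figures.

Integral: ∫_7^38 x·e^(−x/57) dx = 446.263.
Endpoint term: (f(7) + f(38))/2 = (6.19104 + 19.5099)/2 = 12.8504.
Running total after boundary: 459.113.
Order-1 term: 1/12 · (0.171139 − 0.775820) = -0.0503900.
Running total after k=1: 459.063.
Order-2 term: −1/720 · (0.000368721 − 0.000783222) = 5.75696e-07.
Running total after k=2: 459.063.
Order-3 term: 1/30240 · (2.10762e-07 − 4.08636e-07) = -6.54342e-12.
Running total after k=3: 459.063.
Order-4 term: −1/1209600 · (9.48099e-11 − 1.77349e-10) = 6.82363e-17.

S_4 ≈ 459.063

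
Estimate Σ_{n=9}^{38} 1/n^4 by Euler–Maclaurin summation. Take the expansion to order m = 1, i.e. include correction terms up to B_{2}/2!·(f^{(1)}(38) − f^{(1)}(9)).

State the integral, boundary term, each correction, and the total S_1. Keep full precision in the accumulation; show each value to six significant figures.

S_1 ≈ 0.000533261

The integral term ∫_9^38 1/x^4 dx = 0.000451173.
Endpoint term: (f(9) + f(38))/2 = (0.000152416 + 4.79585e-07)/2 = 7.64477e-05.
Running total after boundary: 0.000527620.
k=1: B_{2}/(2)! × [f^{(1)}(38) − f^{(1)}(9)] = 1/12 × (-5.04826e-08 − (-6.77404e-05)) = 5.64082e-06.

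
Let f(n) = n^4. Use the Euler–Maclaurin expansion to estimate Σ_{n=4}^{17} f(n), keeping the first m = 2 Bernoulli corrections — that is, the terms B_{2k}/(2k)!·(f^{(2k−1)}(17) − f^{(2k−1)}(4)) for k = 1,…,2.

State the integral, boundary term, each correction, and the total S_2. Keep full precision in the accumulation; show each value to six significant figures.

Integral: ∫_4^17 x^4 dx = 283767.
Endpoint term: (f(4) + f(17))/2 = (256.000 + 83521.0)/2 = 41888.5.
So far: 325655.
Correction k=1: B_{2}/2! · (f^{(1)}(17) − f^{(1)}(4)) = 1/12 · (19652.0 − 256.000) = 1616.33.
Partial sum through k=1: 327271.
Correction k=2: B_{4}/4! · (f^{(3)}(17) − f^{(3)}(4)) = −1/720 · (408.000 − 96.0000) = -0.433333.

S_2 ≈ 327271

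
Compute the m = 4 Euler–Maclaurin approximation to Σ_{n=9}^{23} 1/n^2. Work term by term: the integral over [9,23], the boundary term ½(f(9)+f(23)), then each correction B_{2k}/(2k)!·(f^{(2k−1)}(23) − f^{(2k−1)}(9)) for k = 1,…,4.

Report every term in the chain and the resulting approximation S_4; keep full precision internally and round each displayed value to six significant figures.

Integral: ∫_9^23 1/x^2 dx = 0.0676329.
½[f(9) + f(23)] = ½[0.0123457 + 0.00189036] = 0.00711802.
So far: 0.0747509.
k=1: B_{2}/(2)! × [f^{(1)}(23) − f^{(1)}(9)] = 1/12 × (-0.000164379 − (-0.00274348)) = 0.000214925.
Partial sum through k=1: 0.0749658.
k=2: B_{4}/(4)! × [f^{(3)}(23) − f^{(3)}(9)] = −1/720 × (-3.72883e-06 − (-0.000406442)) = -5.59324e-07.
Partial sum through k=2: 0.0749652.
k=3: B_{6}/(6)! × [f^{(5)}(23) − f^{(5)}(9)] = 1/30240 × (-2.11465e-07 − (-0.000150534)) = 4.97099e-09.
Partial sum through k=3: 0.0749652.
k=4: B_{8}/(8)! × [f^{(7)}(23) − f^{(7)}(9)] = −1/1209600 × (-2.23857e-08 − (-0.000104073)) = -8.60207e-11.

S_4 ≈ 0.0749652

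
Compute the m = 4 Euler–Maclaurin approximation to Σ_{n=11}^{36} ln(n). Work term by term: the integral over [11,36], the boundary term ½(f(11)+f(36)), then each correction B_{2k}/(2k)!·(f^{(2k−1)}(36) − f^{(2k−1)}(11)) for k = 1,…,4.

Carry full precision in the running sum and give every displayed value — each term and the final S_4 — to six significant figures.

∫_11^36 ln(x) dx evaluates to 77.6298.
Boundary: ½(f(11) + f(36)) = ½(2.39790 + 3.58352) = 2.99071.
Integral + boundary = 80.6205.
Correction k=1: B_{2}/2! · (f^{(1)}(36) − f^{(1)}(11)) = 1/12 · (0.0277778 − 0.0909091) = -0.00526094.
After k=1: 80.6153.
Correction k=2: B_{4}/4! · (f^{(3)}(36) − f^{(3)}(11)) = −1/720 · (4.28669e-05 − 0.00150263) = 2.02745e-06.
After k=2: 80.6153.
Correction k=3: B_{6}/6! · (f^{(5)}(36) − f^{(5)}(11)) = 1/30240 · (3.96916e-07 − 0.000149021) = -4.91482e-09.
After k=3: 80.6153.
Correction k=4: B_{8}/8! · (f^{(7)}(36) − f^{(7)}(11)) = −1/1209600 · (9.18787e-09 − 3.69474e-05) = 3.05375e-11.

S_4 ≈ 80.6153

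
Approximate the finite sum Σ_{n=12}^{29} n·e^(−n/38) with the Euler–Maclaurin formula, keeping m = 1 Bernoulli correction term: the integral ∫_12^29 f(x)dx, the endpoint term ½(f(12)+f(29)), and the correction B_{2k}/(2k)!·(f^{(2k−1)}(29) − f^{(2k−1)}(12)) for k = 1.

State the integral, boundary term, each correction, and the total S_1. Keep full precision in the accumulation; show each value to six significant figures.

S_1 ≈ 209.683

∫_12^29 x·e^(−x/38) dx evaluates to 198.580.
Endpoint term: (f(12) + f(29))/2 = (8.75056 + 13.5196)/2 = 11.1351.
Running total after boundary: 209.715.
Correction k=1: B_{2}/2! · (f^{(1)}(29) − f^{(1)}(12)) = 1/12 · (0.110414 − 0.498935) = -0.0323768.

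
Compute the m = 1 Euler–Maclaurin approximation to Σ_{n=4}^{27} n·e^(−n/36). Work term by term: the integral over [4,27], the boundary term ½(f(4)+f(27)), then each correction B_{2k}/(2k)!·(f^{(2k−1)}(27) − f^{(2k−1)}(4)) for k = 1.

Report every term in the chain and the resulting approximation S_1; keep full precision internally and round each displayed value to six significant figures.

∫_4^27 x·e^(−x/36) dx evaluates to 217.241.
Boundary: ½(f(4) + f(27)) = ½(3.57936 + 12.7539) = 8.16663.
Integral + boundary = 225.408.
Correction k=1: B_{2}/2! · (f^{(1)}(27) − f^{(1)}(4)) = 1/12 · (0.118092 − 0.795413) = -0.0564434.

S_1 ≈ 225.351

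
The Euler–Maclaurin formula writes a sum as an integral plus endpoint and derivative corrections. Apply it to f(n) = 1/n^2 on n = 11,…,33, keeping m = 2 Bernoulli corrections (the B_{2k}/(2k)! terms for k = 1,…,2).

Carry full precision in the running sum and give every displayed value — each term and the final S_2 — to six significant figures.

The integral term ∫_11^33 1/x^2 dx = 0.0606061.
Endpoint term: (f(11) + f(33))/2 = (0.00826446 + 0.000918274)/2 = 0.00459137.
So far: 0.0651974.
Order-1 term: 1/12 · (-5.56529e-05 − (-0.00150263)) = 0.000120581.
After k=1: 0.0653180.
Order-2 term: −1/720 · (-6.13256e-07 − (-0.000149021)) = -2.06122e-07.

S_2 ≈ 0.0653178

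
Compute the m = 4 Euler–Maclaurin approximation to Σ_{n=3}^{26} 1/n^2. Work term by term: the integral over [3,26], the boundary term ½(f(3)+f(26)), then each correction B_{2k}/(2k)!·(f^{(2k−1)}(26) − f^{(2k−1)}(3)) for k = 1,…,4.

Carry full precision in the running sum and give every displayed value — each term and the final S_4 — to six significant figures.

The integral term ∫_3^26 1/x^2 dx = 0.294872.
½[f(3) + f(26)] = ½[0.111111 + 0.00147929] = 0.0562952.
Integral + boundary = 0.351167.
Order-1 term: 1/12 · (-0.000113792 − (-0.0740741)) = 0.00616336.
After k=1: 0.357330.
Order-2 term: −1/720 · (-2.01997e-06 − (-0.0987654)) = -0.000137171.
After k=2: 0.357193.
Order-3 term: 1/30240 · (-8.96436e-08 − (-0.329218)) = 1.08868e-05.
After k=3: 0.357204.
Order-4 term: −1/1209600 · (-7.42609e-09 − (-2.04847)) = -1.69351e-06.

S_4 ≈ 0.357202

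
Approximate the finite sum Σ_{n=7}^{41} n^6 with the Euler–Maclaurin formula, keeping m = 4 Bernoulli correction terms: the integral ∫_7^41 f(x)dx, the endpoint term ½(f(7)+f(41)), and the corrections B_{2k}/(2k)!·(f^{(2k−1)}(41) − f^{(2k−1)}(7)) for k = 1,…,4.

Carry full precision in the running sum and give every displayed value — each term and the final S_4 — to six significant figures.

S_4 ≈ 3.02549e+10

Integral: ∫_7^41 x^6 dx = 2.78219e+10.
Endpoint term: (f(7) + f(41))/2 = (117649 + 4.75010e+09)/2 = 2.37511e+09.
So far: 3.01970e+10.
Correction k=1: B_{2}/2! · (f^{(1)}(41) − f^{(1)}(7)) = 1/12 · (6.95137e+08 − 100842) = 5.79197e+07.
Running total after k=1: 3.02550e+10.
Correction k=2: B_{4}/4! · (f^{(3)}(41) − f^{(3)}(7)) = −1/720 · (8.27052e+06 − 41160.0) = -11429.7.
Running total after k=2: 3.02549e+10.
Correction k=3: B_{6}/6! · (f^{(5)}(41) − f^{(5)}(7)) = 1/30240 · (29520.0 − 5040.00) = 0.809524.
Running total after k=3: 3.02549e+10.
Correction k=4: B_{8}/8! · (f^{(7)}(41) − f^{(7)}(7)) = −1/1209600 · (0.00000 − 0.00000) = 0.00000.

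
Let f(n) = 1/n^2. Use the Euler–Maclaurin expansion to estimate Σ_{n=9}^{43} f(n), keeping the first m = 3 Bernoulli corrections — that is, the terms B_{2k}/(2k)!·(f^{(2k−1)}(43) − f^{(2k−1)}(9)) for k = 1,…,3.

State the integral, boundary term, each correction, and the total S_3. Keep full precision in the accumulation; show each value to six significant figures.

∫_9^43 1/x^2 dx evaluates to 0.0878553.
Endpoint term: (f(9) + f(43))/2 = (0.0123457 + 0.000540833)/2 = 0.00644326.
Integral + boundary = 0.0942986.
Order-1 term: 1/12 · (-2.51550e-05 − (-0.00274348)) = 0.000226527.
Running total after k=1: 0.0945251.
Order-2 term: −1/720 · (-1.63256e-07 − (-0.000406442)) = -5.64276e-07.
Running total after k=2: 0.0945245.
Order-3 term: 1/30240 · (-2.64883e-09 − (-0.000150534)) = 4.97789e-09.

S_3 ≈ 0.0945245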